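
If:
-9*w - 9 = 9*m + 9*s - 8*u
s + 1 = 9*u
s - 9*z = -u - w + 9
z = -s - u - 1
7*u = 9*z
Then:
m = -10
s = -1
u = 0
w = 10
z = 0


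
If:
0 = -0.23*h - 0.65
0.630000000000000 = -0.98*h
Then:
No Solution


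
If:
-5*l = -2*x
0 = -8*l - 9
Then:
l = -9/8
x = -45/16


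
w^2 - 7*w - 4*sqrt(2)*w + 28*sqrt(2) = (w - 7)*(w - 4*sqrt(2))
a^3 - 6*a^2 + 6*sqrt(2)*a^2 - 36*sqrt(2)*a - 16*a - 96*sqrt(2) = (a - 8)*(a + 2)*(a + 6*sqrt(2))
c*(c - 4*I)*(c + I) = c^3 - 3*I*c^2 + 4*c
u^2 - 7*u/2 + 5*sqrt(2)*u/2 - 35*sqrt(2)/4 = (u - 7/2)*(u + 5*sqrt(2)/2)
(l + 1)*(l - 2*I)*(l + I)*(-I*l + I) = -I*l^4 - l^3 - I*l^2 + l + 2*I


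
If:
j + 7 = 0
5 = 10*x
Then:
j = -7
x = 1/2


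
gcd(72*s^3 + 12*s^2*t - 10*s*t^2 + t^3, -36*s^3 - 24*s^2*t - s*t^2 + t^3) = 12*s^2 + 4*s*t - t^2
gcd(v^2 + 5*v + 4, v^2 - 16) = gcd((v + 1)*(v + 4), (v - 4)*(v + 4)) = v + 4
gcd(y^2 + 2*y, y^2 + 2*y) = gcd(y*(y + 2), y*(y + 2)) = y^2 + 2*y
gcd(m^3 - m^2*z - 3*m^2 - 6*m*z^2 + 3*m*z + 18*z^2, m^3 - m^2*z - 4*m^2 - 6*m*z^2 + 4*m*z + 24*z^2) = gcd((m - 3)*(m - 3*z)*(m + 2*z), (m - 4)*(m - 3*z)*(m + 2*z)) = -m^2 + m*z + 6*z^2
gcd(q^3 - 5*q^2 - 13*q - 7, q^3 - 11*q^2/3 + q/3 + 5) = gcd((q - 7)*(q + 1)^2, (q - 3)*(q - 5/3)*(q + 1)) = q + 1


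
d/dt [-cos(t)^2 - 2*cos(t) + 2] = 2*(cos(t) + 1)*sin(t)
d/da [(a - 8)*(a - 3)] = 2*a - 11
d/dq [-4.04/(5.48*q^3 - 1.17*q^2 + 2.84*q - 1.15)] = (66.4176*q^2 - 9.4536*q + 11.4736)/(5.48*q^3 - 1.17*q^2 + 2.84*q - 1.15)^2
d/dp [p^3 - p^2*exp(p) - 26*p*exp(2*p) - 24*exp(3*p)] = -p^2*exp(p) + 3*p^2 - 52*p*exp(2*p) - 2*p*exp(p) - 72*exp(3*p) - 26*exp(2*p)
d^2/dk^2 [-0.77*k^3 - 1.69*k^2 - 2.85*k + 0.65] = -4.62*k - 3.38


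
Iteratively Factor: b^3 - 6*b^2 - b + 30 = (b - 5)*(b^2 - b - 6) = (b - 5)*(b + 2)*(b - 3)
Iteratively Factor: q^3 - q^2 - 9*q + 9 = (q - 3)*(q^2 + 2*q - 3) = (q - 3)*(q + 3)*(q - 1)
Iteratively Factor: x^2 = (x)*(x)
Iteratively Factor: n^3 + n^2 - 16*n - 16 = (n + 4)*(n^2 - 3*n - 4) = (n - 4)*(n + 4)*(n + 1)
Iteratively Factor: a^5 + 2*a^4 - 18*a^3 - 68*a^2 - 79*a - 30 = (a + 1)*(a^4 + a^3 - 19*a^2 - 49*a - 30) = (a + 1)*(a + 2)*(a^3 - a^2 - 17*a - 15) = (a - 5)*(a + 1)*(a + 2)*(a^2 + 4*a + 3) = (a - 5)*(a + 1)*(a + 2)*(a + 3)*(a + 1)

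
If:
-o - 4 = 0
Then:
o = -4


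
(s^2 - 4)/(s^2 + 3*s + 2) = (s - 2)/(s + 1)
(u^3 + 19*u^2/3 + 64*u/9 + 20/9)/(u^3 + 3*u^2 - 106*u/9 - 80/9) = (3*u + 2)/(3*u - 8)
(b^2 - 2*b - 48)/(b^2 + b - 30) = (b - 8)/(b - 5)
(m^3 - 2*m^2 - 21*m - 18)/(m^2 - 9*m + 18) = (m^2 + 4*m + 3)/(m - 3)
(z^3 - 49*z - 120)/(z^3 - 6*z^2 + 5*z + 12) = (z^3 - 49*z - 120)/(z^3 - 6*z^2 + 5*z + 12)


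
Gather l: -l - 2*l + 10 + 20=30 - 3*l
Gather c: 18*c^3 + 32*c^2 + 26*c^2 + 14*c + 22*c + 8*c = 18*c^3 + 58*c^2 + 44*c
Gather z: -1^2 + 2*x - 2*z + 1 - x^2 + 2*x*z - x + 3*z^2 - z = -x^2 + x + 3*z^2 + z*(2*x - 3)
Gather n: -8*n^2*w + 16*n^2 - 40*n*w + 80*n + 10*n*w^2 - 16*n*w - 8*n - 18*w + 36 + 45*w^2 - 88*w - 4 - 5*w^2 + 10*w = n^2*(16 - 8*w) + n*(10*w^2 - 56*w + 72) + 40*w^2 - 96*w + 32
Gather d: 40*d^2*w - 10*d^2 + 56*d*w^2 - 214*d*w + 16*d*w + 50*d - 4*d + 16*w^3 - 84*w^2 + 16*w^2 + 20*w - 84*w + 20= d^2*(40*w - 10) + d*(56*w^2 - 198*w + 46) + 16*w^3 - 68*w^2 - 64*w + 20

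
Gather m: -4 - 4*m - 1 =-4*m - 5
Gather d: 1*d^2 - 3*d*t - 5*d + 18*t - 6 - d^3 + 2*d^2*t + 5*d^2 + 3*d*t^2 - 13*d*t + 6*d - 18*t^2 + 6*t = -d^3 + d^2*(2*t + 6) + d*(3*t^2 - 16*t + 1) - 18*t^2 + 24*t - 6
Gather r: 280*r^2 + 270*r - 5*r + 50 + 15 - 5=280*r^2 + 265*r + 60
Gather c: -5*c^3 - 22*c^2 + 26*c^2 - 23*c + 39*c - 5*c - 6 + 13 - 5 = -5*c^3 + 4*c^2 + 11*c + 2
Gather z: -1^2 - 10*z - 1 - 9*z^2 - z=-9*z^2 - 11*z - 2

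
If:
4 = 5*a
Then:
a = 4/5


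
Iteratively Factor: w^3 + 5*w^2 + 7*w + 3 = (w + 1)*(w^2 + 4*w + 3) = (w + 1)*(w + 3)*(w + 1)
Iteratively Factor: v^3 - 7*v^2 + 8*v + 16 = (v - 4)*(v^2 - 3*v - 4) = (v - 4)^2*(v + 1)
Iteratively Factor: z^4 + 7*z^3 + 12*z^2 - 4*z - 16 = (z - 1)*(z^3 + 8*z^2 + 20*z + 16) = (z - 1)*(z + 2)*(z^2 + 6*z + 8) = (z - 1)*(z + 2)^2*(z + 4)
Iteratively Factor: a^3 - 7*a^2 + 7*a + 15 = (a - 5)*(a^2 - 2*a - 3) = (a - 5)*(a + 1)*(a - 3)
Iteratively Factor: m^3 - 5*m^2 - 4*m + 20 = (m - 2)*(m^2 - 3*m - 10) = (m - 2)*(m + 2)*(m - 5)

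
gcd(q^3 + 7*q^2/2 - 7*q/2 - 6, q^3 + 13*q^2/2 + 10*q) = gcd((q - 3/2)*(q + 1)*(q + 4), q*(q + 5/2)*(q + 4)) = q + 4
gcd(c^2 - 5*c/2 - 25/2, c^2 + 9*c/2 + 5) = c + 5/2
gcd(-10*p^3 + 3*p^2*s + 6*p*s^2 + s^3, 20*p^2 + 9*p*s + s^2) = 5*p + s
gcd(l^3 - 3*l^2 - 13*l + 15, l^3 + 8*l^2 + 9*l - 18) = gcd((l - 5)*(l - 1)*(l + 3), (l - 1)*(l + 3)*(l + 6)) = l^2 + 2*l - 3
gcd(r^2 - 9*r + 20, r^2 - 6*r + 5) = r - 5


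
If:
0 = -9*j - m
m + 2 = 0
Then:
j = 2/9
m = -2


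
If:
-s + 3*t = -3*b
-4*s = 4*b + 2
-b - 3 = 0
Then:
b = -3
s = 5/2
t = 23/6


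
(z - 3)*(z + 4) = z^2 + z - 12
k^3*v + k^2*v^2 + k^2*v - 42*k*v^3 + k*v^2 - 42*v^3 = (k - 6*v)*(k + 7*v)*(k*v + v)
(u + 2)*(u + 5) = u^2 + 7*u + 10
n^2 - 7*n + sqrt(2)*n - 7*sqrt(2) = (n - 7)*(n + sqrt(2))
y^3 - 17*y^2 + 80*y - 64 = (y - 8)^2*(y - 1)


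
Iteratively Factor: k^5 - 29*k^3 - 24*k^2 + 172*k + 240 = (k - 5)*(k^4 + 5*k^3 - 4*k^2 - 44*k - 48) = (k - 5)*(k - 3)*(k^3 + 8*k^2 + 20*k + 16) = (k - 5)*(k - 3)*(k + 2)*(k^2 + 6*k + 8) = (k - 5)*(k - 3)*(k + 2)*(k + 4)*(k + 2)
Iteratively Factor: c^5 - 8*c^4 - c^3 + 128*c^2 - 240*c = (c + 4)*(c^4 - 12*c^3 + 47*c^2 - 60*c) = (c - 4)*(c + 4)*(c^3 - 8*c^2 + 15*c) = c*(c - 4)*(c + 4)*(c^2 - 8*c + 15) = c*(c - 5)*(c - 4)*(c + 4)*(c - 3)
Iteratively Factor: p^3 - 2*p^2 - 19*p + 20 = (p - 5)*(p^2 + 3*p - 4) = (p - 5)*(p + 4)*(p - 1)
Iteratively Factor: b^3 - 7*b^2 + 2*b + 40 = (b - 5)*(b^2 - 2*b - 8) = (b - 5)*(b + 2)*(b - 4)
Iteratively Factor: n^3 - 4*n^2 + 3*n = (n - 1)*(n^2 - 3*n) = (n - 3)*(n - 1)*(n)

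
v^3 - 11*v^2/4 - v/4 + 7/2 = (v - 2)*(v - 7/4)*(v + 1)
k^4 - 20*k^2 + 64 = (k - 4)*(k - 2)*(k + 2)*(k + 4)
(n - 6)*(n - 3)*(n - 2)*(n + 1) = n^4 - 10*n^3 + 25*n^2 - 36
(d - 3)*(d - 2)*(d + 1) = d^3 - 4*d^2 + d + 6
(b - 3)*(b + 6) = b^2 + 3*b - 18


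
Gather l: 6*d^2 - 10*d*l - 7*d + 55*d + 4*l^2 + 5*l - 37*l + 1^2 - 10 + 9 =6*d^2 + 48*d + 4*l^2 + l*(-10*d - 32)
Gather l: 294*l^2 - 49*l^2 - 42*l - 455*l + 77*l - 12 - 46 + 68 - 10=245*l^2 - 420*l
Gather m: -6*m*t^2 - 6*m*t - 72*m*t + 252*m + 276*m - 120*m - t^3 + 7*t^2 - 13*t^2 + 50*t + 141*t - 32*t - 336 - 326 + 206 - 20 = m*(-6*t^2 - 78*t + 408) - t^3 - 6*t^2 + 159*t - 476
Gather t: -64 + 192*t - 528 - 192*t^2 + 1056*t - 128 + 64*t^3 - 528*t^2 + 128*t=64*t^3 - 720*t^2 + 1376*t - 720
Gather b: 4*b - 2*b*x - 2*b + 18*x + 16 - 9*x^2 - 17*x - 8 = b*(2 - 2*x) - 9*x^2 + x + 8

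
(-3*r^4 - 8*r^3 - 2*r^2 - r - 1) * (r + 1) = -3*r^5 - 11*r^4 - 10*r^3 - 3*r^2 - 2*r - 1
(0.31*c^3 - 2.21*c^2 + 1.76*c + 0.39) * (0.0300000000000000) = 0.0093*c^3 - 0.0663*c^2 + 0.0528*c + 0.0117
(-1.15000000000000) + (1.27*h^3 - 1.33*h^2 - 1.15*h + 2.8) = 1.27*h^3 - 1.33*h^2 - 1.15*h + 1.65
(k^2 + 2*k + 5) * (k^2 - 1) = k^4 + 2*k^3 + 4*k^2 - 2*k - 5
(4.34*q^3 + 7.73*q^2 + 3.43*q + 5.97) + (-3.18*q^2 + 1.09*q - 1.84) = 4.34*q^3 + 4.55*q^2 + 4.52*q + 4.13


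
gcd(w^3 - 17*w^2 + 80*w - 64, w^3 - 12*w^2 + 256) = w^2 - 16*w + 64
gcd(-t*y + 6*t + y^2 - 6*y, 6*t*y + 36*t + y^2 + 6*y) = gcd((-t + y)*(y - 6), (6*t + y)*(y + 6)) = 1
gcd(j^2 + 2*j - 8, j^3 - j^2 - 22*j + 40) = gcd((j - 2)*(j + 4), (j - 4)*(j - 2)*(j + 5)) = j - 2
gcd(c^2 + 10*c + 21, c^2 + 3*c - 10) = 1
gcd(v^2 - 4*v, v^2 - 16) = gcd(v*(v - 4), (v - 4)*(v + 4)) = v - 4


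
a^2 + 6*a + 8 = (a + 2)*(a + 4)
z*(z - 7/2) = z^2 - 7*z/2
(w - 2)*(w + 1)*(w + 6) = w^3 + 5*w^2 - 8*w - 12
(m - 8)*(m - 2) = m^2 - 10*m + 16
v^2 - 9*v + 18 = (v - 6)*(v - 3)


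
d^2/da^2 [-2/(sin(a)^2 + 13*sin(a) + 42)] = 2*(4*sin(a)^4 + 39*sin(a)^3 - 5*sin(a)^2 - 624*sin(a) - 254)/(sin(a)^2 + 13*sin(a) + 42)^3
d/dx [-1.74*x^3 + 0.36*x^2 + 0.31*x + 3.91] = -5.22*x^2 + 0.72*x + 0.31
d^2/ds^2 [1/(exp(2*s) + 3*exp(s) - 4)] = (2*(2*exp(s) + 3)^2*exp(s) - (4*exp(s) + 3)*(exp(2*s) + 3*exp(s) - 4))*exp(s)/(exp(2*s) + 3*exp(s) - 4)^3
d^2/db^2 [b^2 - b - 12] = 2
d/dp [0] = 0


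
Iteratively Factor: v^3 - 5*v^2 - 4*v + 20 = (v - 2)*(v^2 - 3*v - 10) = (v - 2)*(v + 2)*(v - 5)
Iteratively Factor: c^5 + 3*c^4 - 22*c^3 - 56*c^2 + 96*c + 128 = (c + 1)*(c^4 + 2*c^3 - 24*c^2 - 32*c + 128) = (c + 1)*(c + 4)*(c^3 - 2*c^2 - 16*c + 32) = (c + 1)*(c + 4)^2*(c^2 - 6*c + 8) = (c - 4)*(c + 1)*(c + 4)^2*(c - 2)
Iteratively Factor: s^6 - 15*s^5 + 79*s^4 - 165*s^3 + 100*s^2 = (s - 1)*(s^5 - 14*s^4 + 65*s^3 - 100*s^2) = (s - 4)*(s - 1)*(s^4 - 10*s^3 + 25*s^2) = s*(s - 4)*(s - 1)*(s^3 - 10*s^2 + 25*s) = s*(s - 5)*(s - 4)*(s - 1)*(s^2 - 5*s) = s*(s - 5)^2*(s - 4)*(s - 1)*(s)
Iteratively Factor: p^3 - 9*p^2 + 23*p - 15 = (p - 5)*(p^2 - 4*p + 3) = (p - 5)*(p - 1)*(p - 3)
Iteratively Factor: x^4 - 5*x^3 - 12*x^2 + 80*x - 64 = (x + 4)*(x^3 - 9*x^2 + 24*x - 16) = (x - 1)*(x + 4)*(x^2 - 8*x + 16) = (x - 4)*(x - 1)*(x + 4)*(x - 4)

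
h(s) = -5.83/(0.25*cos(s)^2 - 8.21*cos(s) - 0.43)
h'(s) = -5.83*(0.5*sin(s)*cos(s) - 8.21*sin(s))/(0.25*cos(s)^2 - 8.21*cos(s) - 0.43)^2 = (47.8643 - 2.915*cos(s))*sin(s)/(-0.25*cos(s)^2 + 8.21*cos(s) + 0.43)^2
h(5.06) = 1.82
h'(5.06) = -4.31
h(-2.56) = -0.88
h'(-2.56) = -0.63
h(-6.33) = 0.70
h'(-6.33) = -0.03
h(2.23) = -1.24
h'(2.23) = 1.78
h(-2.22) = -1.26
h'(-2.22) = -1.85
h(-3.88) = -1.01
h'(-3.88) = 1.01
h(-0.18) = 0.71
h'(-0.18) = -0.12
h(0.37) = 0.74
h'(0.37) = 0.26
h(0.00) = 0.69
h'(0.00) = 0.00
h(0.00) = 0.69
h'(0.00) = 0.00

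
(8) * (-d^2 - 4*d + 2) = -8*d^2 - 32*d + 16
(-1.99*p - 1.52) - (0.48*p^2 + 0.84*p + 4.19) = -0.48*p^2 - 2.83*p - 5.71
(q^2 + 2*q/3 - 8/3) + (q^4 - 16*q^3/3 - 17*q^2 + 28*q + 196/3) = q^4 - 16*q^3/3 - 16*q^2 + 86*q/3 + 188/3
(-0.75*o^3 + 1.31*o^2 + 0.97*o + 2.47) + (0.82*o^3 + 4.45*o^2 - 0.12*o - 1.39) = 0.07*o^3 + 5.76*o^2 + 0.85*o + 1.08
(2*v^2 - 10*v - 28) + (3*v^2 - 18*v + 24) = 5*v^2 - 28*v - 4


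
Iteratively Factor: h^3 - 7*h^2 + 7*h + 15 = (h - 5)*(h^2 - 2*h - 3) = (h - 5)*(h - 3)*(h + 1)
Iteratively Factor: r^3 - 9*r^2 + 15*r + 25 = (r + 1)*(r^2 - 10*r + 25) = (r - 5)*(r + 1)*(r - 5)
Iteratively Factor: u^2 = (u)*(u)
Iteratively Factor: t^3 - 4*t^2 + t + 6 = (t - 2)*(t^2 - 2*t - 3) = (t - 2)*(t + 1)*(t - 3)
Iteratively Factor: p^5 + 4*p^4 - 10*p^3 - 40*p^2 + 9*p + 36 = (p - 3)*(p^4 + 7*p^3 + 11*p^2 - 7*p - 12) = (p - 3)*(p + 3)*(p^3 + 4*p^2 - p - 4) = (p - 3)*(p - 1)*(p + 3)*(p^2 + 5*p + 4) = (p - 3)*(p - 1)*(p + 3)*(p + 4)*(p + 1)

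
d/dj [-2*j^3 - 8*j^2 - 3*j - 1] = -6*j^2 - 16*j - 3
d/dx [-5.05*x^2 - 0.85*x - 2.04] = -10.1*x - 0.85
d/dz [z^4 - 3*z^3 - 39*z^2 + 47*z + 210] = 4*z^3 - 9*z^2 - 78*z + 47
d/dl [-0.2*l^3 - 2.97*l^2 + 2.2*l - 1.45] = -0.6*l^2 - 5.94*l + 2.2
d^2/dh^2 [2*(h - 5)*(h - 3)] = 4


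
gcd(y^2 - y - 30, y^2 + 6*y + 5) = y + 5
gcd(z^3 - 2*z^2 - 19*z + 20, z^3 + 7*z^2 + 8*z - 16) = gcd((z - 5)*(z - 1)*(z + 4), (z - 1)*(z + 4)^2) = z^2 + 3*z - 4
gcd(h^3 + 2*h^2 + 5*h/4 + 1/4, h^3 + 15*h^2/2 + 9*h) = 1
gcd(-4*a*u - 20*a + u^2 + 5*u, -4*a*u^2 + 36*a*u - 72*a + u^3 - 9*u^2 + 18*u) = -4*a + u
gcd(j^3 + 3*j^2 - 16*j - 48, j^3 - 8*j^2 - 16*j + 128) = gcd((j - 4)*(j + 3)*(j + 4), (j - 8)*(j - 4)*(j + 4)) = j^2 - 16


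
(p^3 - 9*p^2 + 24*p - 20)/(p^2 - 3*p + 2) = (p^2 - 7*p + 10)/(p - 1)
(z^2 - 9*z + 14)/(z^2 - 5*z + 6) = (z - 7)/(z - 3)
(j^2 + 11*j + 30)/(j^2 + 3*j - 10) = (j + 6)/(j - 2)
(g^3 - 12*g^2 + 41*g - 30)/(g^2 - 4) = (g^3 - 12*g^2 + 41*g - 30)/(g^2 - 4)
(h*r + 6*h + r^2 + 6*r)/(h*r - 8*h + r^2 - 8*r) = (r + 6)/(r - 8)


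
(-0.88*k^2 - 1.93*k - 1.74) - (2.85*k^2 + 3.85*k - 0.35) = -3.73*k^2 - 5.78*k - 1.39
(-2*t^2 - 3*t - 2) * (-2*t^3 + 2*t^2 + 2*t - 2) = 4*t^5 + 2*t^4 - 6*t^3 - 6*t^2 + 2*t + 4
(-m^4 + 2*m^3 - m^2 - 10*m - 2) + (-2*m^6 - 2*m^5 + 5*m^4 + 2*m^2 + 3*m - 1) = -2*m^6 - 2*m^5 + 4*m^4 + 2*m^3 + m^2 - 7*m - 3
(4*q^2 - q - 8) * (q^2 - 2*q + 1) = 4*q^4 - 9*q^3 - 2*q^2 + 15*q - 8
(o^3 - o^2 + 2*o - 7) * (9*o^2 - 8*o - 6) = 9*o^5 - 17*o^4 + 20*o^3 - 73*o^2 + 44*o + 42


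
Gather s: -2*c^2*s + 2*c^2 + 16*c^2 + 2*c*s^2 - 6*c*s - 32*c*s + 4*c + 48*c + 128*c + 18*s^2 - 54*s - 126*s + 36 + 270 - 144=18*c^2 + 180*c + s^2*(2*c + 18) + s*(-2*c^2 - 38*c - 180) + 162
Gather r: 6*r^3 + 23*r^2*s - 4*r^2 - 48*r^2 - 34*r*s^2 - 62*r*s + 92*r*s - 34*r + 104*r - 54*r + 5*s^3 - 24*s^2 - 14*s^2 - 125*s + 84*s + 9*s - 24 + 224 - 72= 6*r^3 + r^2*(23*s - 52) + r*(-34*s^2 + 30*s + 16) + 5*s^3 - 38*s^2 - 32*s + 128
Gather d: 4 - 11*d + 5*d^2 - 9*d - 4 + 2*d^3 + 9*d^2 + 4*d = 2*d^3 + 14*d^2 - 16*d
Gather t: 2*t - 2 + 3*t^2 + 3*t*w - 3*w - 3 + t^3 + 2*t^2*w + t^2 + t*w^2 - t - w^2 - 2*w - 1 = t^3 + t^2*(2*w + 4) + t*(w^2 + 3*w + 1) - w^2 - 5*w - 6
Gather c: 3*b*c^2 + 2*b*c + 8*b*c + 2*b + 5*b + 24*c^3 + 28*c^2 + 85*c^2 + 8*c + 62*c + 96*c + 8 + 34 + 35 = 7*b + 24*c^3 + c^2*(3*b + 113) + c*(10*b + 166) + 77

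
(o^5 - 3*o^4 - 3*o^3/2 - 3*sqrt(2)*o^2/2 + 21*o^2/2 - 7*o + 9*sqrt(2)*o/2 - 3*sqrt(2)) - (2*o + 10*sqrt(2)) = o^5 - 3*o^4 - 3*o^3/2 - 3*sqrt(2)*o^2/2 + 21*o^2/2 - 9*o + 9*sqrt(2)*o/2 - 13*sqrt(2)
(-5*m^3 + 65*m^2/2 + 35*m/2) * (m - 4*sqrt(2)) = -5*m^4 + 20*sqrt(2)*m^3 + 65*m^3/2 - 130*sqrt(2)*m^2 + 35*m^2/2 - 70*sqrt(2)*m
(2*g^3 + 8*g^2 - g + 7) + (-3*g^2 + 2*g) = 2*g^3 + 5*g^2 + g + 7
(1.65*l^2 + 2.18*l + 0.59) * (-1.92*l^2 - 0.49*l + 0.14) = -3.168*l^4 - 4.9941*l^3 - 1.97*l^2 + 0.0161000000000001*l + 0.0826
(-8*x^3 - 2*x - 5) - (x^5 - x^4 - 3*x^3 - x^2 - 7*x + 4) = -x^5 + x^4 - 5*x^3 + x^2 + 5*x - 9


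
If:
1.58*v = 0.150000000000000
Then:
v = 0.09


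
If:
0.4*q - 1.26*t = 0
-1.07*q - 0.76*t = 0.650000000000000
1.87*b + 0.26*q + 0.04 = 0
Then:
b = 0.05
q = -0.50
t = -0.16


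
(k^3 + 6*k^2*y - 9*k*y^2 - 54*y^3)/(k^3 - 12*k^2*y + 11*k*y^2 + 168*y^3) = (k^2 + 3*k*y - 18*y^2)/(k^2 - 15*k*y + 56*y^2)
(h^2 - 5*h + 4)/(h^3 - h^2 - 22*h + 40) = (h - 1)/(h^2 + 3*h - 10)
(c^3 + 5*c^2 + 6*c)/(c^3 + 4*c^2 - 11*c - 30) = c*(c + 3)/(c^2 + 2*c - 15)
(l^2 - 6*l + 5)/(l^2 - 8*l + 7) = (l - 5)/(l - 7)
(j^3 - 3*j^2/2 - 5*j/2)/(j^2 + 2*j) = (2*j^2 - 3*j - 5)/(2*(j + 2))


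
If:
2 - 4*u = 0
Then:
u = 1/2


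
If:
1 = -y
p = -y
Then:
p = 1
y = -1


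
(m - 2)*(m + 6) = m^2 + 4*m - 12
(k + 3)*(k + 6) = k^2 + 9*k + 18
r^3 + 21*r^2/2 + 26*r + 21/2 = (r + 1/2)*(r + 3)*(r + 7)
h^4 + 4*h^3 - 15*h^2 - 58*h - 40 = (h - 4)*(h + 1)*(h + 2)*(h + 5)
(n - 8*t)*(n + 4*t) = n^2 - 4*n*t - 32*t^2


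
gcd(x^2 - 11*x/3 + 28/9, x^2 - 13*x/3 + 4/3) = 1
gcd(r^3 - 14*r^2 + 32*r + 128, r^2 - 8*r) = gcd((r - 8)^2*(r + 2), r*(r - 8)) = r - 8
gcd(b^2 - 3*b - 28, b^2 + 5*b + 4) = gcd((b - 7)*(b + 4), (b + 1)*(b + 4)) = b + 4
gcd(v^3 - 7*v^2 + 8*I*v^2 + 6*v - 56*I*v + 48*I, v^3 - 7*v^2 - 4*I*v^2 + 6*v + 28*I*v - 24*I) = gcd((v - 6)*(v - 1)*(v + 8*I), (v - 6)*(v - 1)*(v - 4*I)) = v^2 - 7*v + 6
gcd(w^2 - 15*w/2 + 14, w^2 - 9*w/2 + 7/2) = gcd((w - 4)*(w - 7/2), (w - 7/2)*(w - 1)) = w - 7/2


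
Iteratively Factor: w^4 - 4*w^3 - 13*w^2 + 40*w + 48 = (w - 4)*(w^3 - 13*w - 12) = (w - 4)*(w + 1)*(w^2 - w - 12) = (w - 4)^2*(w + 1)*(w + 3)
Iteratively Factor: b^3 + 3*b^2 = (b)*(b^2 + 3*b) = b^2*(b + 3)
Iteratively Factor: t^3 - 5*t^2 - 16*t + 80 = (t + 4)*(t^2 - 9*t + 20) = (t - 4)*(t + 4)*(t - 5)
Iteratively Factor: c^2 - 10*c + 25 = (c - 5)*(c - 5)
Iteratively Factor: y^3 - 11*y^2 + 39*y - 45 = (y - 3)*(y^2 - 8*y + 15) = (y - 5)*(y - 3)*(y - 3)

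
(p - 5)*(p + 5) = p^2 - 25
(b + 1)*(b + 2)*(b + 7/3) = b^3 + 16*b^2/3 + 9*b + 14/3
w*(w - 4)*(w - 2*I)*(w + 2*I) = w^4 - 4*w^3 + 4*w^2 - 16*w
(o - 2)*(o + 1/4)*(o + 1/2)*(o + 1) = o^4 - o^3/4 - 21*o^2/8 - 13*o/8 - 1/4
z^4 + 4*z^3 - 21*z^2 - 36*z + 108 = (z - 3)*(z - 2)*(z + 3)*(z + 6)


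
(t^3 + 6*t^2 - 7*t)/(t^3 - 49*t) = (t - 1)/(t - 7)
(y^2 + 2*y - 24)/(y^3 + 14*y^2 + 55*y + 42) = (y - 4)/(y^2 + 8*y + 7)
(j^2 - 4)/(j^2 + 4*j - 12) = (j + 2)/(j + 6)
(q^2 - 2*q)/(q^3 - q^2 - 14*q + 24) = q/(q^2 + q - 12)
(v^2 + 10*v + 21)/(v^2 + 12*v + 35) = (v + 3)/(v + 5)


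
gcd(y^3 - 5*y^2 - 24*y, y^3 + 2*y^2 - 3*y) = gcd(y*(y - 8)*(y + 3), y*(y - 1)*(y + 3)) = y^2 + 3*y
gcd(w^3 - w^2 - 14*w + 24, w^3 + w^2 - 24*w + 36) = w^2 - 5*w + 6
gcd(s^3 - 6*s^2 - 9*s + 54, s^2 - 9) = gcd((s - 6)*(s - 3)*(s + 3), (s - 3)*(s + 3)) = s^2 - 9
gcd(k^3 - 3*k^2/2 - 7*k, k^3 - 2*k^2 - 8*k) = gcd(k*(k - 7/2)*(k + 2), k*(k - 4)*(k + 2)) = k^2 + 2*k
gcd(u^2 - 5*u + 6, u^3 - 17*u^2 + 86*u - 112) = u - 2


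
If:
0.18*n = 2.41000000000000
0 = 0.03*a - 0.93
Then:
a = 31.00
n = 13.39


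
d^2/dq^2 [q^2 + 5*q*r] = 2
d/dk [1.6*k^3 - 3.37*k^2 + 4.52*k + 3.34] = 4.8*k^2 - 6.74*k + 4.52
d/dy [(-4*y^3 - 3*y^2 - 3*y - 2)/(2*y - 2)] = (-8*y^3 + 9*y^2 + 6*y + 5)/(2*(y^2 - 2*y + 1))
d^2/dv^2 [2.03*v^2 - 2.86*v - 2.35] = 4.06000000000000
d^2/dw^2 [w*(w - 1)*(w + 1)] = 6*w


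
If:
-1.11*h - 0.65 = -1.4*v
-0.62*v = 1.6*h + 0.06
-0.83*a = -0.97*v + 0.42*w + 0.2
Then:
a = 0.147530083451078 - 0.506024096385542*w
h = -0.17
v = 0.33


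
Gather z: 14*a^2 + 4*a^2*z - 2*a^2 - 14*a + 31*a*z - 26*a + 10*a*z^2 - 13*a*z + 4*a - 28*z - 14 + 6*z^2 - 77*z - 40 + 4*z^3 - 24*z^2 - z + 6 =12*a^2 - 36*a + 4*z^3 + z^2*(10*a - 18) + z*(4*a^2 + 18*a - 106) - 48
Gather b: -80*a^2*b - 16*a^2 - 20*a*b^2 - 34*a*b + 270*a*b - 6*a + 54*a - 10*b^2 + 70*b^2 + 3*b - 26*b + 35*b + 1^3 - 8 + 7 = -16*a^2 + 48*a + b^2*(60 - 20*a) + b*(-80*a^2 + 236*a + 12)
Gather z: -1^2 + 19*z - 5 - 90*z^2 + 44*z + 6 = -90*z^2 + 63*z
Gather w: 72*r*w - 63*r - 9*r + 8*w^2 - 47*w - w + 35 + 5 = -72*r + 8*w^2 + w*(72*r - 48) + 40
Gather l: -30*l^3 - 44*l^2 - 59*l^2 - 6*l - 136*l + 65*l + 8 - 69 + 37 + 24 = -30*l^3 - 103*l^2 - 77*l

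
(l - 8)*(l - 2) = l^2 - 10*l + 16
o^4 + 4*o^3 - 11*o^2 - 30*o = o*(o - 3)*(o + 2)*(o + 5)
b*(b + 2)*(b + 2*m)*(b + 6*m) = b^4 + 8*b^3*m + 2*b^3 + 12*b^2*m^2 + 16*b^2*m + 24*b*m^2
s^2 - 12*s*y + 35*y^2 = (s - 7*y)*(s - 5*y)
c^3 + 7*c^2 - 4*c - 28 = (c - 2)*(c + 2)*(c + 7)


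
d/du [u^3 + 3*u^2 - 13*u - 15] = 3*u^2 + 6*u - 13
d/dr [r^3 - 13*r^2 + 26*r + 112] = 3*r^2 - 26*r + 26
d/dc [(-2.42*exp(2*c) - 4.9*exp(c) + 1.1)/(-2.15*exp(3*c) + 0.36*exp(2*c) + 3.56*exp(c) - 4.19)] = (-5.203*exp(4*c) - 21.07*exp(3*c) + 0.2438*exp(2*c) + 19.4876*exp(c) + 16.615)*exp(c)/(4.6225*exp(6*c) - 1.548*exp(5*c) - 15.1784*exp(4*c) + 20.5802*exp(3*c) + 9.6568*exp(2*c) - 29.8328*exp(c) + 17.5561)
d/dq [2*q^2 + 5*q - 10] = 4*q + 5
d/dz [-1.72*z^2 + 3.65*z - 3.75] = 3.65 - 3.44*z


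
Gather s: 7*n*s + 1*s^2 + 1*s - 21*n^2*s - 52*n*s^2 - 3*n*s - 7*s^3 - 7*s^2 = -7*s^3 + s^2*(-52*n - 6) + s*(-21*n^2 + 4*n + 1)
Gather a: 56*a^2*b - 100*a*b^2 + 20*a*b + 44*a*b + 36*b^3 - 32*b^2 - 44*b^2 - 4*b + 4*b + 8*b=56*a^2*b + a*(-100*b^2 + 64*b) + 36*b^3 - 76*b^2 + 8*b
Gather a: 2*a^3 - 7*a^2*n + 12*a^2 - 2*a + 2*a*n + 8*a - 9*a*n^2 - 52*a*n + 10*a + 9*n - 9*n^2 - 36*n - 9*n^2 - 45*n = 2*a^3 + a^2*(12 - 7*n) + a*(-9*n^2 - 50*n + 16) - 18*n^2 - 72*n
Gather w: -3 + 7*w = 7*w - 3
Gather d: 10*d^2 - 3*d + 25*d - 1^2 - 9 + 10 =10*d^2 + 22*d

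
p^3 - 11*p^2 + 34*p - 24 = (p - 6)*(p - 4)*(p - 1)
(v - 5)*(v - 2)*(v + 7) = v^3 - 39*v + 70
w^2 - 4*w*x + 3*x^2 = (w - 3*x)*(w - x)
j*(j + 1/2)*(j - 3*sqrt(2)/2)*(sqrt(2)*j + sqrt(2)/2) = sqrt(2)*j^4 - 3*j^3 + sqrt(2)*j^3 - 3*j^2 + sqrt(2)*j^2/4 - 3*j/4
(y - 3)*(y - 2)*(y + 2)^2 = y^4 - y^3 - 10*y^2 + 4*y + 24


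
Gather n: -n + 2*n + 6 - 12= n - 6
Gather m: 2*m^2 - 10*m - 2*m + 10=2*m^2 - 12*m + 10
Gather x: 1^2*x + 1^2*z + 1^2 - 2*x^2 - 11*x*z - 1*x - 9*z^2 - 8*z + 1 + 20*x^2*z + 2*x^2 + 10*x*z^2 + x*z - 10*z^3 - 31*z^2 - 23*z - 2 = 20*x^2*z + x*(10*z^2 - 10*z) - 10*z^3 - 40*z^2 - 30*z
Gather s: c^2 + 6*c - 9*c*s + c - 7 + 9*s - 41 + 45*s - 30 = c^2 + 7*c + s*(54 - 9*c) - 78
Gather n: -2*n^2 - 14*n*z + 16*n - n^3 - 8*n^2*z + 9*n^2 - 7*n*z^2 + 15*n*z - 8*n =-n^3 + n^2*(7 - 8*z) + n*(-7*z^2 + z + 8)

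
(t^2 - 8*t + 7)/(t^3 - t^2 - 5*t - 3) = (-t^2 + 8*t - 7)/(-t^3 + t^2 + 5*t + 3)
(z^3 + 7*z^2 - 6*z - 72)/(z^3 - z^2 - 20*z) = (z^2 + 3*z - 18)/(z*(z - 5))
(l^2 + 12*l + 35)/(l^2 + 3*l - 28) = (l + 5)/(l - 4)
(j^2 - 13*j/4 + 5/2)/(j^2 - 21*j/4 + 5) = (j - 2)/(j - 4)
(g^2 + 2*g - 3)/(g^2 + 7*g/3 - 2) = 3*(g - 1)/(3*g - 2)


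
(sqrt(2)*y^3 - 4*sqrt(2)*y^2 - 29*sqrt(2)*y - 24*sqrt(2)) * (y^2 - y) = sqrt(2)*y^5 - 5*sqrt(2)*y^4 - 25*sqrt(2)*y^3 + 5*sqrt(2)*y^2 + 24*sqrt(2)*y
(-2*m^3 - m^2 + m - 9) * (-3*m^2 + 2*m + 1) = 6*m^5 - m^4 - 7*m^3 + 28*m^2 - 17*m - 9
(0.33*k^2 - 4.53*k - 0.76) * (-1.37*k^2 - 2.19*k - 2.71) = -0.4521*k^4 + 5.4834*k^3 + 10.0676*k^2 + 13.9407*k + 2.0596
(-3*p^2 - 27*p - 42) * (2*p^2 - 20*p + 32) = -6*p^4 + 6*p^3 + 360*p^2 - 24*p - 1344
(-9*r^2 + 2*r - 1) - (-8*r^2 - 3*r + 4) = -r^2 + 5*r - 5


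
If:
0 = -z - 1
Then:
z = -1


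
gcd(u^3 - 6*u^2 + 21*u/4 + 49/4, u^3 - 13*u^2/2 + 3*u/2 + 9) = u + 1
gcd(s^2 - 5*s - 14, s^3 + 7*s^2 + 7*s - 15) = 1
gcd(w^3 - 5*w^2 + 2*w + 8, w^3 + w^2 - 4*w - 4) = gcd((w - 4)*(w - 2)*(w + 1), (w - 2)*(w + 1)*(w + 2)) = w^2 - w - 2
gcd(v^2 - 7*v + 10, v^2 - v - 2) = v - 2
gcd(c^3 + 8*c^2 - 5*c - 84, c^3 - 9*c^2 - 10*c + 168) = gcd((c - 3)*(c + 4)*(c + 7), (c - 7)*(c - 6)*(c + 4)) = c + 4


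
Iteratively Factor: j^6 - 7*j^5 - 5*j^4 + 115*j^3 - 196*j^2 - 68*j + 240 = (j - 2)*(j^5 - 5*j^4 - 15*j^3 + 85*j^2 - 26*j - 120) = (j - 2)^2*(j^4 - 3*j^3 - 21*j^2 + 43*j + 60) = (j - 3)*(j - 2)^2*(j^3 - 21*j - 20) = (j - 5)*(j - 3)*(j - 2)^2*(j^2 + 5*j + 4) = (j - 5)*(j - 3)*(j - 2)^2*(j + 1)*(j + 4)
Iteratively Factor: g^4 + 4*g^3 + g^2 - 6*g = (g - 1)*(g^3 + 5*g^2 + 6*g) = (g - 1)*(g + 2)*(g^2 + 3*g) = g*(g - 1)*(g + 2)*(g + 3)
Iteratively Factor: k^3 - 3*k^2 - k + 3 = (k - 3)*(k^2 - 1) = (k - 3)*(k + 1)*(k - 1)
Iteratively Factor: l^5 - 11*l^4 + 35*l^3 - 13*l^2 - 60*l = (l)*(l^4 - 11*l^3 + 35*l^2 - 13*l - 60) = l*(l - 5)*(l^3 - 6*l^2 + 5*l + 12) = l*(l - 5)*(l + 1)*(l^2 - 7*l + 12) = l*(l - 5)*(l - 4)*(l + 1)*(l - 3)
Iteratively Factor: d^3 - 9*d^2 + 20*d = (d)*(d^2 - 9*d + 20) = d*(d - 4)*(d - 5)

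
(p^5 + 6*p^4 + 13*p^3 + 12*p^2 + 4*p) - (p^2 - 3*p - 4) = p^5 + 6*p^4 + 13*p^3 + 11*p^2 + 7*p + 4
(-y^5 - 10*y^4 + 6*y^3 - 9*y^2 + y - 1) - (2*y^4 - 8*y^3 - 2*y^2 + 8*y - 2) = -y^5 - 12*y^4 + 14*y^3 - 7*y^2 - 7*y + 1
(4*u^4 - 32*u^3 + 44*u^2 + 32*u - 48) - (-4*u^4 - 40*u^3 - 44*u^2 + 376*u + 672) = 8*u^4 + 8*u^3 + 88*u^2 - 344*u - 720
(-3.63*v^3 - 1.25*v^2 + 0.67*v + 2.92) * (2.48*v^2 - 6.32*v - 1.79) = -9.0024*v^5 + 19.8416*v^4 + 16.0593*v^3 + 5.2447*v^2 - 19.6537*v - 5.2268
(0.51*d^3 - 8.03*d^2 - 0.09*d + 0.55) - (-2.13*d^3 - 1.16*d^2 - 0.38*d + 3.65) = 2.64*d^3 - 6.87*d^2 + 0.29*d - 3.1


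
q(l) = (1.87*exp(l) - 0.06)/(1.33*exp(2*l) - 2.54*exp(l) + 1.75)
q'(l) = (1.87*exp(l) - 0.06)*(-2.66*exp(2*l) + 2.54*exp(l))/(1.33*exp(2*l) - 2.54*exp(l) + 1.75)^2 + 1.87*exp(l)/(1.33*exp(2*l) - 2.54*exp(l) + 1.75)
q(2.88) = 0.09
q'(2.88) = -0.10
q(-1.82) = 0.18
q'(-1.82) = 0.26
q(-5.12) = -0.03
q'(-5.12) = 0.01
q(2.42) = 0.15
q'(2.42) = -0.17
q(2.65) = 0.11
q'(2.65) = -0.13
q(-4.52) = -0.02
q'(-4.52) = 0.01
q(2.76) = 0.10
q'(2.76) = -0.11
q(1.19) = 0.78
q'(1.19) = -1.26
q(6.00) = 0.00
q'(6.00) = 0.00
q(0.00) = 3.35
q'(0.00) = 2.72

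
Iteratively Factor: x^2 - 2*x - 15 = (x + 3)*(x - 5)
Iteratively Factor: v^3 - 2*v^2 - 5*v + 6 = (v + 2)*(v^2 - 4*v + 3) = (v - 1)*(v + 2)*(v - 3)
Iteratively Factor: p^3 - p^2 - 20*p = (p + 4)*(p^2 - 5*p) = p*(p + 4)*(p - 5)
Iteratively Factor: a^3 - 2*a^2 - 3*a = (a)*(a^2 - 2*a - 3) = a*(a + 1)*(a - 3)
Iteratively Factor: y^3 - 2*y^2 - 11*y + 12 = (y - 4)*(y^2 + 2*y - 3) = (y - 4)*(y - 1)*(y + 3)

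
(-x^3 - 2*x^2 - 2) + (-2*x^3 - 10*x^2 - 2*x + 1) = -3*x^3 - 12*x^2 - 2*x - 1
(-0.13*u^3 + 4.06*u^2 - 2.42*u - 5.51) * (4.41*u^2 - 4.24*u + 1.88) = -0.5733*u^5 + 18.4558*u^4 - 28.131*u^3 - 6.4055*u^2 + 18.8128*u - 10.3588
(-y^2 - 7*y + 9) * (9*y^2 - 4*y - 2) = -9*y^4 - 59*y^3 + 111*y^2 - 22*y - 18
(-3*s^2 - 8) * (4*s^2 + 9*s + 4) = -12*s^4 - 27*s^3 - 44*s^2 - 72*s - 32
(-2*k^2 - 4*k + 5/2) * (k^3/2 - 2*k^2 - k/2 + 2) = -k^5 + 2*k^4 + 41*k^3/4 - 7*k^2 - 37*k/4 + 5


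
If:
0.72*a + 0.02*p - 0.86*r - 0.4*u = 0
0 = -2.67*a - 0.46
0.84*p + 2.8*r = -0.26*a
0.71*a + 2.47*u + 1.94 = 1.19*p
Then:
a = -0.17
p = -1.84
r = 0.57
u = -1.62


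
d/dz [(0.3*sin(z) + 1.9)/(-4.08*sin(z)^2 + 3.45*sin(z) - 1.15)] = (1.224*sin(z)^2 + 15.504*sin(z) - 6.9)*cos(z)/(16.6464*sin(z)^4 - 28.152*sin(z)^3 + 21.2865*sin(z)^2 - 7.935*sin(z) + 1.3225)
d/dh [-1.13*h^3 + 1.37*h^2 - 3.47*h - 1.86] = -3.39*h^2 + 2.74*h - 3.47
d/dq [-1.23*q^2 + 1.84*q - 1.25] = 1.84 - 2.46*q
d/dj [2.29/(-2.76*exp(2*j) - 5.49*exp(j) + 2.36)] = (12.6408*exp(j) + 12.5721)*exp(j)/(2.76*exp(2*j) + 5.49*exp(j) - 2.36)^2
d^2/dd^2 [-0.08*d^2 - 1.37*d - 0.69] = -0.160000000000000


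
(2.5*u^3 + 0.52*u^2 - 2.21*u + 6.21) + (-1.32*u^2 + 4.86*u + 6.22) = 2.5*u^3 - 0.8*u^2 + 2.65*u + 12.43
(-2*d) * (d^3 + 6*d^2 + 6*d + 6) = -2*d^4 - 12*d^3 - 12*d^2 - 12*d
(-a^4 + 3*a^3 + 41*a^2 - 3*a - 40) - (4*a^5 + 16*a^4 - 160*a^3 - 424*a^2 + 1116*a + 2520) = -4*a^5 - 17*a^4 + 163*a^3 + 465*a^2 - 1119*a - 2560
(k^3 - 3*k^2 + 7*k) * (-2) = -2*k^3 + 6*k^2 - 14*k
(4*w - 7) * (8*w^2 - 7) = 32*w^3 - 56*w^2 - 28*w + 49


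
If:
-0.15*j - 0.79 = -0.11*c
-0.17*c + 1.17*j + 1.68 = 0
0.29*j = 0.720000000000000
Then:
No Solution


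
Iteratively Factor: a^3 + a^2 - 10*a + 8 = (a + 4)*(a^2 - 3*a + 2) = (a - 1)*(a + 4)*(a - 2)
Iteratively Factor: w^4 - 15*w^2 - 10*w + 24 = (w - 1)*(w^3 + w^2 - 14*w - 24) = (w - 4)*(w - 1)*(w^2 + 5*w + 6) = (w - 4)*(w - 1)*(w + 3)*(w + 2)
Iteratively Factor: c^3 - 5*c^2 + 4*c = (c - 4)*(c^2 - c) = c*(c - 4)*(c - 1)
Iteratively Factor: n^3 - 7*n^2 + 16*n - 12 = (n - 3)*(n^2 - 4*n + 4) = (n - 3)*(n - 2)*(n - 2)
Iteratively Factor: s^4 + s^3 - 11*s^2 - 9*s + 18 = (s + 2)*(s^3 - s^2 - 9*s + 9) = (s - 1)*(s + 2)*(s^2 - 9) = (s - 1)*(s + 2)*(s + 3)*(s - 3)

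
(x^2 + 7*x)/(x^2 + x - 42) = x/(x - 6)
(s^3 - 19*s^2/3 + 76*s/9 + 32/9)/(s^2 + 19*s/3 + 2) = (3*s^2 - 20*s + 32)/(3*(s + 6))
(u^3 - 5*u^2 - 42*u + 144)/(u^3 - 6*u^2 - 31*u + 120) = (u + 6)/(u + 5)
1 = 1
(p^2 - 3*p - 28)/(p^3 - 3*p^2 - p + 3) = (p^2 - 3*p - 28)/(p^3 - 3*p^2 - p + 3)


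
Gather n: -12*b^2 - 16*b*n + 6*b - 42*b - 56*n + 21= -12*b^2 - 36*b + n*(-16*b - 56) + 21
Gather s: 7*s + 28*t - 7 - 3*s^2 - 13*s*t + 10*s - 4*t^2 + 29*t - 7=-3*s^2 + s*(17 - 13*t) - 4*t^2 + 57*t - 14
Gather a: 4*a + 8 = 4*a + 8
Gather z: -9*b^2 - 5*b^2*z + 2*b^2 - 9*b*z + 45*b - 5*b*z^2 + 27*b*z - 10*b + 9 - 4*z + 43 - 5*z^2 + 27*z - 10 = -7*b^2 + 35*b + z^2*(-5*b - 5) + z*(-5*b^2 + 18*b + 23) + 42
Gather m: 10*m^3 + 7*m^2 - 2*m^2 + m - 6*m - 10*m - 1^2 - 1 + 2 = 10*m^3 + 5*m^2 - 15*m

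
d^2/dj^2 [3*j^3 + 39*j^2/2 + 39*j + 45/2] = 18*j + 39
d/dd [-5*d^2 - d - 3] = -10*d - 1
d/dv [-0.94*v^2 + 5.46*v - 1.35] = 5.46 - 1.88*v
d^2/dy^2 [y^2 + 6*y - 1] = 2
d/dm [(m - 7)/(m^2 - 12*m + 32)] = (m^2 - 12*m - 2*(m - 7)*(m - 6) + 32)/(m^2 - 12*m + 32)^2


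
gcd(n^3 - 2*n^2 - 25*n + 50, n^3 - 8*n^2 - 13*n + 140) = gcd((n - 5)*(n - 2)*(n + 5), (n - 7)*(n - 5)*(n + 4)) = n - 5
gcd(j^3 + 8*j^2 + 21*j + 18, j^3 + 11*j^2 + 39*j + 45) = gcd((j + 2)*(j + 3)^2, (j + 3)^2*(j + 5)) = j^2 + 6*j + 9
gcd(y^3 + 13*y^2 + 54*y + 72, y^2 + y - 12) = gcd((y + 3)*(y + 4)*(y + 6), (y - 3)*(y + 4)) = y + 4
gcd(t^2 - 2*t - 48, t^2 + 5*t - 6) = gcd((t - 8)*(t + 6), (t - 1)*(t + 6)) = t + 6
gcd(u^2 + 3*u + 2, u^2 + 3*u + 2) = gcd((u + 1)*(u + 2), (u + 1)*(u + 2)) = u^2 + 3*u + 2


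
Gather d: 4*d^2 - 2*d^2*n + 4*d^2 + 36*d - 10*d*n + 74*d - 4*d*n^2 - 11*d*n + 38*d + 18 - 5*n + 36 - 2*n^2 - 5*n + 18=d^2*(8 - 2*n) + d*(-4*n^2 - 21*n + 148) - 2*n^2 - 10*n + 72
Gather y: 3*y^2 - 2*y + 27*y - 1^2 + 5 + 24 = 3*y^2 + 25*y + 28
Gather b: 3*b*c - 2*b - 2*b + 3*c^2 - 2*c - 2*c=b*(3*c - 4) + 3*c^2 - 4*c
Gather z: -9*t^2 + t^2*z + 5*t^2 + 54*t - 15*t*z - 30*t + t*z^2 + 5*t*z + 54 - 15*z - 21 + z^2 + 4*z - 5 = -4*t^2 + 24*t + z^2*(t + 1) + z*(t^2 - 10*t - 11) + 28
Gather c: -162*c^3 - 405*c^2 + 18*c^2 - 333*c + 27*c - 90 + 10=-162*c^3 - 387*c^2 - 306*c - 80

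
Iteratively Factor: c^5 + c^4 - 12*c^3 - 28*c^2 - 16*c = (c)*(c^4 + c^3 - 12*c^2 - 28*c - 16) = c*(c + 1)*(c^3 - 12*c - 16) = c*(c + 1)*(c + 2)*(c^2 - 2*c - 8) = c*(c - 4)*(c + 1)*(c + 2)*(c + 2)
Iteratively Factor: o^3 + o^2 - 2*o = (o)*(o^2 + o - 2) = o*(o + 2)*(o - 1)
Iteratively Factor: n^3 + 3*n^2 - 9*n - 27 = (n - 3)*(n^2 + 6*n + 9) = (n - 3)*(n + 3)*(n + 3)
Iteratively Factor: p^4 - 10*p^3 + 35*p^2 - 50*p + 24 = (p - 2)*(p^3 - 8*p^2 + 19*p - 12) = (p - 2)*(p - 1)*(p^2 - 7*p + 12) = (p - 3)*(p - 2)*(p - 1)*(p - 4)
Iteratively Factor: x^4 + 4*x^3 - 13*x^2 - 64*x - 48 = (x - 4)*(x^3 + 8*x^2 + 19*x + 12) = (x - 4)*(x + 4)*(x^2 + 4*x + 3) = (x - 4)*(x + 3)*(x + 4)*(x + 1)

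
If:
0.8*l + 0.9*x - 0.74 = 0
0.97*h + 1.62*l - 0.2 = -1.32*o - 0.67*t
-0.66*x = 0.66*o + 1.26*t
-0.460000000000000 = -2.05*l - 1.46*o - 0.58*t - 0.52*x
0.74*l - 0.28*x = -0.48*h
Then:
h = 0.21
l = 0.13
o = 0.03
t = -0.39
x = 0.71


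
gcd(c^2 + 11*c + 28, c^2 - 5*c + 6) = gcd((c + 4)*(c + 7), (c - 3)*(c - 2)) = 1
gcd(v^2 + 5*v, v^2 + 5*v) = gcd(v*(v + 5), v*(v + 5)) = v^2 + 5*v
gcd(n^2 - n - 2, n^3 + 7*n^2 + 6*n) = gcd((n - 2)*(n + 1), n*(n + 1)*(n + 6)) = n + 1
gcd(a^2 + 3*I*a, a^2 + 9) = a + 3*I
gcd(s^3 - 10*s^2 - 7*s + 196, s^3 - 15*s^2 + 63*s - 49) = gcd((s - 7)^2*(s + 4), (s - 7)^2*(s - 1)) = s^2 - 14*s + 49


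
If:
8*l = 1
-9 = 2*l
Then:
No Solution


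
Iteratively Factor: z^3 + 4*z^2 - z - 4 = (z + 1)*(z^2 + 3*z - 4) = (z + 1)*(z + 4)*(z - 1)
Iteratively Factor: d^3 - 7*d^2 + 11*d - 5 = (d - 1)*(d^2 - 6*d + 5) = (d - 1)^2*(d - 5)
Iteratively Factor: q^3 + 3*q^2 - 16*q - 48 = (q + 4)*(q^2 - q - 12) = (q - 4)*(q + 4)*(q + 3)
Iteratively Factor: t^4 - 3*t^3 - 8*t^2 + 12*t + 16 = (t + 2)*(t^3 - 5*t^2 + 2*t + 8) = (t + 1)*(t + 2)*(t^2 - 6*t + 8) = (t - 4)*(t + 1)*(t + 2)*(t - 2)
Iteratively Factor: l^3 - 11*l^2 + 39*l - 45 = (l - 3)*(l^2 - 8*l + 15) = (l - 5)*(l - 3)*(l - 3)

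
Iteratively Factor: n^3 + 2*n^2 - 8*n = (n + 4)*(n^2 - 2*n) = (n - 2)*(n + 4)*(n)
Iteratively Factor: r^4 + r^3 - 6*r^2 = (r)*(r^3 + r^2 - 6*r) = r*(r + 3)*(r^2 - 2*r) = r^2*(r + 3)*(r - 2)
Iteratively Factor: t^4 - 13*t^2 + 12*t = (t + 4)*(t^3 - 4*t^2 + 3*t) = (t - 3)*(t + 4)*(t^2 - t) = (t - 3)*(t - 1)*(t + 4)*(t)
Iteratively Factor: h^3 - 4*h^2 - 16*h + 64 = (h - 4)*(h^2 - 16) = (h - 4)*(h + 4)*(h - 4)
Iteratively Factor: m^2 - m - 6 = (m - 3)*(m + 2)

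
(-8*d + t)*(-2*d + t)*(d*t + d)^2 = 16*d^4*t^2 + 32*d^4*t + 16*d^4 - 10*d^3*t^3 - 20*d^3*t^2 - 10*d^3*t + d^2*t^4 + 2*d^2*t^3 + d^2*t^2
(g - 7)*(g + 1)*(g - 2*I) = g^3 - 6*g^2 - 2*I*g^2 - 7*g + 12*I*g + 14*I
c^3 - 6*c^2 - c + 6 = (c - 6)*(c - 1)*(c + 1)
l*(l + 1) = l^2 + l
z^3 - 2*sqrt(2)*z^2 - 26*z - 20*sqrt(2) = (z - 5*sqrt(2))*(z + sqrt(2))*(z + 2*sqrt(2))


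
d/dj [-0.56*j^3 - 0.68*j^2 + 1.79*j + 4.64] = -1.68*j^2 - 1.36*j + 1.79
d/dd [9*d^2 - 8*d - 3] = 18*d - 8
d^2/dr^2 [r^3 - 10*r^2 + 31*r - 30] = 6*r - 20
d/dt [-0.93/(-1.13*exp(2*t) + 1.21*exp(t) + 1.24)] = (1.1253 - 2.1018*exp(t))*exp(t)/(-1.13*exp(2*t) + 1.21*exp(t) + 1.24)^2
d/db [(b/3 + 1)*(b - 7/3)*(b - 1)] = b^2 - 2*b/9 - 23/9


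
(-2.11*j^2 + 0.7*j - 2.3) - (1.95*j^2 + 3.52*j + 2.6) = -4.06*j^2 - 2.82*j - 4.9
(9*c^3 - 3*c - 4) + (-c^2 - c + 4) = 9*c^3 - c^2 - 4*c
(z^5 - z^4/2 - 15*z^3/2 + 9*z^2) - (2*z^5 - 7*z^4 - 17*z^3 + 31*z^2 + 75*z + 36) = -z^5 + 13*z^4/2 + 19*z^3/2 - 22*z^2 - 75*z - 36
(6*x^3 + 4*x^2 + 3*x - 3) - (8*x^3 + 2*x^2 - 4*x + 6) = -2*x^3 + 2*x^2 + 7*x - 9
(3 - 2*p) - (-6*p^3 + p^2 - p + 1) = 6*p^3 - p^2 - p + 2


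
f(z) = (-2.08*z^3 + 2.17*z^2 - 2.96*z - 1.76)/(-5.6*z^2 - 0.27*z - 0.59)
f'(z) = (11.2*z + 0.27)*(-2.08*z^3 + 2.17*z^2 - 2.96*z - 1.76)/(-5.6*z^2 - 0.27*z - 0.59)^2 + (-6.24*z^2 + 4.34*z - 2.96)/(-5.6*z^2 - 0.27*z - 0.59)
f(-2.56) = -1.50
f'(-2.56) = 0.34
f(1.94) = 0.65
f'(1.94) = 0.16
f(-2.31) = -1.42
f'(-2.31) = 0.34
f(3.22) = 0.98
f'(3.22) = 0.30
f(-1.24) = -1.04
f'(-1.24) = 0.43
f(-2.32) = -1.42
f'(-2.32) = 0.34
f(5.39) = 1.70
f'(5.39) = 0.35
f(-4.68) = -2.24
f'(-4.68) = 0.36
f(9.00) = 3.00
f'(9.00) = 0.36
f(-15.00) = -6.01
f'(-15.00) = 0.37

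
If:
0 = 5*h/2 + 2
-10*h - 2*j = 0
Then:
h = -4/5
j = 4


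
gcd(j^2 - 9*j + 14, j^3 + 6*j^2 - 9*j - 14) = j - 2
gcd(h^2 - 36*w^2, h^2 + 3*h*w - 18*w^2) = h + 6*w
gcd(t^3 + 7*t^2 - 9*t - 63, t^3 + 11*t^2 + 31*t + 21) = t^2 + 10*t + 21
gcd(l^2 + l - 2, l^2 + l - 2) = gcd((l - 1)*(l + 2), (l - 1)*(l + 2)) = l^2 + l - 2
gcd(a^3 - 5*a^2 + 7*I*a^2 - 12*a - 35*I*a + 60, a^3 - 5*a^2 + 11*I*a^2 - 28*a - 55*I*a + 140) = a^2 + a*(-5 + 4*I) - 20*I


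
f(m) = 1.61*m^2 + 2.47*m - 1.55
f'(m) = 3.22*m + 2.47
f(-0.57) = -2.43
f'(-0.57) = 0.63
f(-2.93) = 5.03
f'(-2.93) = -6.96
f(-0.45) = -2.34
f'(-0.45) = 1.02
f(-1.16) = -2.25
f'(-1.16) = -1.27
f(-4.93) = 25.40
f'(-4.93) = -13.40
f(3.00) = 20.35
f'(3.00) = 12.13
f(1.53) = 6.00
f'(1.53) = 7.40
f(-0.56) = -2.43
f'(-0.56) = 0.67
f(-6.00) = 41.59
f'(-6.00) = -16.85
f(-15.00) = 323.65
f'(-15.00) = -45.83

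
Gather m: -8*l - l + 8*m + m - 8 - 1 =-9*l + 9*m - 9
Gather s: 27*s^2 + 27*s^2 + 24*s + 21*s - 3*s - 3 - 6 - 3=54*s^2 + 42*s - 12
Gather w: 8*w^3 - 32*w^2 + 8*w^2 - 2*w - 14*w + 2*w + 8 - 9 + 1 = 8*w^3 - 24*w^2 - 14*w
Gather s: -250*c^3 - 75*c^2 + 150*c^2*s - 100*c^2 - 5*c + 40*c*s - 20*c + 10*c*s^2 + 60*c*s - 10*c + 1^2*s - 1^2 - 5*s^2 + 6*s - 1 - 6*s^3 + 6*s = -250*c^3 - 175*c^2 - 35*c - 6*s^3 + s^2*(10*c - 5) + s*(150*c^2 + 100*c + 13) - 2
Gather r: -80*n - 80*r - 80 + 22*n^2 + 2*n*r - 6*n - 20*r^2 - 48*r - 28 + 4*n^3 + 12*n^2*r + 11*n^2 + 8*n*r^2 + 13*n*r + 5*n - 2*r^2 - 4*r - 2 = 4*n^3 + 33*n^2 - 81*n + r^2*(8*n - 22) + r*(12*n^2 + 15*n - 132) - 110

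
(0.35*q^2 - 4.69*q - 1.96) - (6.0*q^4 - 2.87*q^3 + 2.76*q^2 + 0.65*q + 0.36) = -6.0*q^4 + 2.87*q^3 - 2.41*q^2 - 5.34*q - 2.32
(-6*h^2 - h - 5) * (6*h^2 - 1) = -36*h^4 - 6*h^3 - 24*h^2 + h + 5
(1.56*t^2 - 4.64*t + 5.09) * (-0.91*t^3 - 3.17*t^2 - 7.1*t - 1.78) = -1.4196*t^5 - 0.7228*t^4 - 0.999100000000002*t^3 + 14.0319*t^2 - 27.8798*t - 9.0602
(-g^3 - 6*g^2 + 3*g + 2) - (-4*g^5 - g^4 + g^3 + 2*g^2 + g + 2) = 4*g^5 + g^4 - 2*g^3 - 8*g^2 + 2*g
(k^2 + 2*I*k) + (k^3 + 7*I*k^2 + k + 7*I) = k^3 + k^2 + 7*I*k^2 + k + 2*I*k + 7*I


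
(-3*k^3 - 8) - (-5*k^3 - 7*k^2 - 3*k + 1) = 2*k^3 + 7*k^2 + 3*k - 9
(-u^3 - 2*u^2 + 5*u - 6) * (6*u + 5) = -6*u^4 - 17*u^3 + 20*u^2 - 11*u - 30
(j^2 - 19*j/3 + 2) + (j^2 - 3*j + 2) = 2*j^2 - 28*j/3 + 4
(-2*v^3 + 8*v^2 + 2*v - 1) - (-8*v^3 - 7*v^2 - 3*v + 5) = 6*v^3 + 15*v^2 + 5*v - 6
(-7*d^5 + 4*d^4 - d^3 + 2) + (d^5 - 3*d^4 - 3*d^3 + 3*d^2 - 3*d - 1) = -6*d^5 + d^4 - 4*d^3 + 3*d^2 - 3*d + 1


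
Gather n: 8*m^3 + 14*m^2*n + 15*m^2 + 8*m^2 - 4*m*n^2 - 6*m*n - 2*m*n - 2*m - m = 8*m^3 + 23*m^2 - 4*m*n^2 - 3*m + n*(14*m^2 - 8*m)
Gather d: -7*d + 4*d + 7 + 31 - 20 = 18 - 3*d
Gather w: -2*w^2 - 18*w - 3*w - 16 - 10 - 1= -2*w^2 - 21*w - 27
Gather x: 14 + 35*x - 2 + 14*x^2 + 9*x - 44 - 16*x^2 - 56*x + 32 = -2*x^2 - 12*x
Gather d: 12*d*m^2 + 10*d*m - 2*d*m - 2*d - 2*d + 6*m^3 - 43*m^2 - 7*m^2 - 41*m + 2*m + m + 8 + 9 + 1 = d*(12*m^2 + 8*m - 4) + 6*m^3 - 50*m^2 - 38*m + 18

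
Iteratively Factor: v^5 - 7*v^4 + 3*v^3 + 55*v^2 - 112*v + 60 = (v - 5)*(v^4 - 2*v^3 - 7*v^2 + 20*v - 12) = (v - 5)*(v - 2)*(v^3 - 7*v + 6) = (v - 5)*(v - 2)^2*(v^2 + 2*v - 3) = (v - 5)*(v - 2)^2*(v - 1)*(v + 3)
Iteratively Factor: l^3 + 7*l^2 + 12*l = (l + 4)*(l^2 + 3*l) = (l + 3)*(l + 4)*(l)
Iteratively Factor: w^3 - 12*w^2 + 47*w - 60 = (w - 3)*(w^2 - 9*w + 20) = (w - 5)*(w - 3)*(w - 4)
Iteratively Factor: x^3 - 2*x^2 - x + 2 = (x + 1)*(x^2 - 3*x + 2) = (x - 2)*(x + 1)*(x - 1)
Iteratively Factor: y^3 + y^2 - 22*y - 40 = (y + 4)*(y^2 - 3*y - 10) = (y - 5)*(y + 4)*(y + 2)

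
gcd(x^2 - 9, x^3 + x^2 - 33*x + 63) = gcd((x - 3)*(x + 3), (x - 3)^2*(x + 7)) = x - 3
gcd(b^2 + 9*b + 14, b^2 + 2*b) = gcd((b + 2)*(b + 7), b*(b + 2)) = b + 2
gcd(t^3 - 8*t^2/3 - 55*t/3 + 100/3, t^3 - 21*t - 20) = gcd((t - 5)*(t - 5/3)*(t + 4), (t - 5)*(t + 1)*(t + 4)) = t^2 - t - 20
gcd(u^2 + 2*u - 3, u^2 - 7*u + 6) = u - 1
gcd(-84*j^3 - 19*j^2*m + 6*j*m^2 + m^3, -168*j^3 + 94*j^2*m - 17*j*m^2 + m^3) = 4*j - m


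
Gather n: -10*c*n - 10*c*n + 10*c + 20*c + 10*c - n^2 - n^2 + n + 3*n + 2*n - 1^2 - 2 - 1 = 40*c - 2*n^2 + n*(6 - 20*c) - 4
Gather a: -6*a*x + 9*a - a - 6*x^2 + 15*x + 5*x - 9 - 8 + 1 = a*(8 - 6*x) - 6*x^2 + 20*x - 16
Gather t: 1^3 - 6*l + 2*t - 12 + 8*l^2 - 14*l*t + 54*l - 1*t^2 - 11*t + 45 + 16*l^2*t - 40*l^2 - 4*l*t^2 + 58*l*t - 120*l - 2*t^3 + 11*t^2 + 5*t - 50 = -32*l^2 - 72*l - 2*t^3 + t^2*(10 - 4*l) + t*(16*l^2 + 44*l - 4) - 16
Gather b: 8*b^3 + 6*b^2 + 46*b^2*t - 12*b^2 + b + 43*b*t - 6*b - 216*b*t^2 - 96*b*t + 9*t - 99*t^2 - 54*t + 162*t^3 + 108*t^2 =8*b^3 + b^2*(46*t - 6) + b*(-216*t^2 - 53*t - 5) + 162*t^3 + 9*t^2 - 45*t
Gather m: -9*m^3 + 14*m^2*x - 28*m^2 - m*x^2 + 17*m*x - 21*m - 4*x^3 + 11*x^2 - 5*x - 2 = -9*m^3 + m^2*(14*x - 28) + m*(-x^2 + 17*x - 21) - 4*x^3 + 11*x^2 - 5*x - 2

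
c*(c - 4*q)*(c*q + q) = c^3*q - 4*c^2*q^2 + c^2*q - 4*c*q^2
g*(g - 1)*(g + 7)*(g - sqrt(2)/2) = g^4 - sqrt(2)*g^3/2 + 6*g^3 - 7*g^2 - 3*sqrt(2)*g^2 + 7*sqrt(2)*g/2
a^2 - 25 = (a - 5)*(a + 5)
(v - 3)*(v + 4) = v^2 + v - 12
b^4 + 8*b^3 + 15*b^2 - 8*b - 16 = (b - 1)*(b + 1)*(b + 4)^2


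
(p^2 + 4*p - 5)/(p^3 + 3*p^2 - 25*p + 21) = (p + 5)/(p^2 + 4*p - 21)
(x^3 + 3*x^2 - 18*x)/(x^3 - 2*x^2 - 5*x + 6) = x*(x + 6)/(x^2 + x - 2)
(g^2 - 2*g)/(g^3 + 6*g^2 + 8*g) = (g - 2)/(g^2 + 6*g + 8)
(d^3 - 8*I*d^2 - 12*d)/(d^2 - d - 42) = d*(-d^2 + 8*I*d + 12)/(-d^2 + d + 42)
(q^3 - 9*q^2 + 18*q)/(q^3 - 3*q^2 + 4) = q*(q^2 - 9*q + 18)/(q^3 - 3*q^2 + 4)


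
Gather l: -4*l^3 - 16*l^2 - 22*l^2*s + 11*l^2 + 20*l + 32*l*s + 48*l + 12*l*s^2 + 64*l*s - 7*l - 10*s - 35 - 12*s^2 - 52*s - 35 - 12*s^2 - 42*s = -4*l^3 + l^2*(-22*s - 5) + l*(12*s^2 + 96*s + 61) - 24*s^2 - 104*s - 70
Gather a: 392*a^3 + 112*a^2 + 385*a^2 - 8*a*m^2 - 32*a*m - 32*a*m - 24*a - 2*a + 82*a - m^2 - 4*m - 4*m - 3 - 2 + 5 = 392*a^3 + 497*a^2 + a*(-8*m^2 - 64*m + 56) - m^2 - 8*m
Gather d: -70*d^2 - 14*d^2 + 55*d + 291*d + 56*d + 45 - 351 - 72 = -84*d^2 + 402*d - 378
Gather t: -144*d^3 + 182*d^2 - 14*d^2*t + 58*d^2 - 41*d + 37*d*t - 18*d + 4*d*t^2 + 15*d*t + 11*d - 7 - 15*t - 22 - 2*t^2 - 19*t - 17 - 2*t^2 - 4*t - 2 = -144*d^3 + 240*d^2 - 48*d + t^2*(4*d - 4) + t*(-14*d^2 + 52*d - 38) - 48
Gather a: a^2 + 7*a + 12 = a^2 + 7*a + 12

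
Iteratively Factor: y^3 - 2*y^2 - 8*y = (y - 4)*(y^2 + 2*y) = (y - 4)*(y + 2)*(y)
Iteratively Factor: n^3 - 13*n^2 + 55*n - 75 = (n - 5)*(n^2 - 8*n + 15) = (n - 5)*(n - 3)*(n - 5)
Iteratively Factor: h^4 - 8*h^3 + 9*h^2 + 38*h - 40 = (h - 1)*(h^3 - 7*h^2 + 2*h + 40) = (h - 5)*(h - 1)*(h^2 - 2*h - 8) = (h - 5)*(h - 4)*(h - 1)*(h + 2)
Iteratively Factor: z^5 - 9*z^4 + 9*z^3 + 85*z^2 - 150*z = (z - 2)*(z^4 - 7*z^3 - 5*z^2 + 75*z) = (z - 2)*(z + 3)*(z^3 - 10*z^2 + 25*z) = (z - 5)*(z - 2)*(z + 3)*(z^2 - 5*z) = z*(z - 5)*(z - 2)*(z + 3)*(z - 5)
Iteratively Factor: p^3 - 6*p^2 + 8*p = (p - 2)*(p^2 - 4*p) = p*(p - 2)*(p - 4)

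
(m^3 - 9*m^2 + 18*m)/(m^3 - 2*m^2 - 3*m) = (m - 6)/(m + 1)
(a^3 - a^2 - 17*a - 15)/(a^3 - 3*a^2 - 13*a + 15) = (a + 1)/(a - 1)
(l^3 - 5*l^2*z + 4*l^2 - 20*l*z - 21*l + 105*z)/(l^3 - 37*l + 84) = (l - 5*z)/(l - 4)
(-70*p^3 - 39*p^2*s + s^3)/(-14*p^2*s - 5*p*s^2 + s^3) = (5*p + s)/s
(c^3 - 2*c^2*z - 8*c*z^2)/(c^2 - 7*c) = (c^2 - 2*c*z - 8*z^2)/(c - 7)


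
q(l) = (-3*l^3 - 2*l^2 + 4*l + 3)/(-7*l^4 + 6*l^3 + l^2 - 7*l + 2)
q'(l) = (-9*l^2 - 4*l + 4)/(-7*l^4 + 6*l^3 + l^2 - 7*l + 2) + (-3*l^3 - 2*l^2 + 4*l + 3)*(28*l^3 - 18*l^2 - 2*l + 7)/(-7*l^4 + 6*l^3 + l^2 - 7*l + 2)^2 = (-21*l^6 - 28*l^5 + 93*l^4 + 78*l^3 - 62*l^2 - 14*l + 29)/(49*l^8 - 84*l^7 + 22*l^6 + 110*l^5 - 111*l^4 + 10*l^3 + 53*l^2 - 28*l + 4)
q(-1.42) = -0.06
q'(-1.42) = 0.07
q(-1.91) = -0.08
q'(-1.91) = 0.02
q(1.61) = 0.29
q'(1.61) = 0.16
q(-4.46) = -0.07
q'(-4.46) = -0.01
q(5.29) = 0.10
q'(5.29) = -0.02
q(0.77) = -1.40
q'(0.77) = 5.96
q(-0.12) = 0.88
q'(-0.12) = 3.67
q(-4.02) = -0.07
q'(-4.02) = -0.01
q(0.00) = 1.50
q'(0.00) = 7.25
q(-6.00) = -0.05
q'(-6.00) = -0.00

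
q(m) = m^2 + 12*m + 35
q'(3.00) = 18.00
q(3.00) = 80.00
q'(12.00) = 36.00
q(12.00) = 323.00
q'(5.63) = 23.26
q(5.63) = 134.26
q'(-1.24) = 9.52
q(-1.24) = 21.66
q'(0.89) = 13.78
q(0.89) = 46.47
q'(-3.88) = 4.24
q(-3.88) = 3.49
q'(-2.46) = 7.08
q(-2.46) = 11.53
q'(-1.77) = 8.46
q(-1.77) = 16.89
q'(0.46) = 12.92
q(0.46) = 40.73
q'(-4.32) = 3.36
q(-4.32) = 1.82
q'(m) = 2*m + 12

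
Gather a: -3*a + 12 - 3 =9 - 3*a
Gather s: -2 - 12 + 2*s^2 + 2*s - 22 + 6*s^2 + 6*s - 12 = 8*s^2 + 8*s - 48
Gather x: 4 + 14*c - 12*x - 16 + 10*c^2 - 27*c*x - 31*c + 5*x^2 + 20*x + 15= 10*c^2 - 17*c + 5*x^2 + x*(8 - 27*c) + 3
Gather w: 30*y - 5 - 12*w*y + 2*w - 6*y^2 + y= w*(2 - 12*y) - 6*y^2 + 31*y - 5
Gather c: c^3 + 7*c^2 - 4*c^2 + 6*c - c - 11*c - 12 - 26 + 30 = c^3 + 3*c^2 - 6*c - 8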